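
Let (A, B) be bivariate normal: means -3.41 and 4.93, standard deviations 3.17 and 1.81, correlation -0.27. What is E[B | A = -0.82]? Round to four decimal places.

4.5307

E[B | A=x] = μ_B + ρ(σ_B/σ_A)(x − μ_A) for jointly normal variables.
E[B | A=-0.82] = 4.93 + (-0.27)·(1.81/3.17)·(-0.82 − (-3.41)) = 4.93 + (-0.15416)·(2.59) = 4.5307.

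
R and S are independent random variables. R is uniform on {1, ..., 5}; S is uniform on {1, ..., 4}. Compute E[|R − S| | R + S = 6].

Outcomes with R + S = 6: (2,4), (3,3), (4,2), (5,1), each with probability 1/20.
E[|R − S| | R + S = 6] = (2 + 0 + 2 + 4) / 4 = 2.

2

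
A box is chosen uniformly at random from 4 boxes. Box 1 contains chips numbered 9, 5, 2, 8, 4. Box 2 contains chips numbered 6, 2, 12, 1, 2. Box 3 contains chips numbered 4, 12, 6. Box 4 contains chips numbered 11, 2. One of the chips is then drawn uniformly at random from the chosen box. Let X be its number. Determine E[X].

E[X | box 1] = (9+5+2+8+4)/5 = 28/5.
E[X | box 2] = (6+2+12+1+2)/5 = 23/5.
E[X | box 3] = (4+12+6)/3 = 22/3.
E[X | box 4] = (11+2)/2 = 13/2.
E[X] = (1/4)·(28/5) + (1/4)·(23/5) + (1/4)·(22/3) + (1/4)·(13/2) = 721/120.

721/120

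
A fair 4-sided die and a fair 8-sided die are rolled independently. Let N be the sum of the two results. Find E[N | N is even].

P(N is even) = 1/2.
Σ over the event: 2·1/32 + 4·3/32 + 6·1/8 + 8·1/8 + 10·3/32 + 12·1/32 = 7/2.
E[N | N is even] = (7/2) / (1/2) = 7.

7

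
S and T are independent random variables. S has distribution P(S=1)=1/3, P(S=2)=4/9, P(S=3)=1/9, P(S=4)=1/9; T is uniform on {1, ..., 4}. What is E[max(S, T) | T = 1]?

P(T = 1) = 1/4.
Summing max(S,T)·P(x,y) over outcomes with T = 1 gives 1/2.
E[max(S, T) | T = 1] = (1/2) / (1/4) = 2.

2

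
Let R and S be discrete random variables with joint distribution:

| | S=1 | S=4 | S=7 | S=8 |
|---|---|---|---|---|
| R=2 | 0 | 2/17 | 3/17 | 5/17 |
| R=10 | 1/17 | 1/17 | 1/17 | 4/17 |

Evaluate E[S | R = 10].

P(R = 10) = 7/17.
Summing S·P(R=x,S=y) over the conditioning event gives 44/17.
E[S | R = 10] = (44/17) / (7/17) = 44/7.

44/7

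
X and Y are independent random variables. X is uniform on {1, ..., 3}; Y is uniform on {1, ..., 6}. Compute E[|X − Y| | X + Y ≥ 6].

8/3

Outcomes with X + Y ≥ 6: (1,5), (1,6), (2,4), (2,5), (2,6), (3,3), (3,4), (3,5), (3,6), each with probability 1/18.
E[|X − Y| | X + Y ≥ 6] = (4 + 5 + 2 + 3 + 4 + 0 + 1 + 2 + 3) / 9 = 8/3.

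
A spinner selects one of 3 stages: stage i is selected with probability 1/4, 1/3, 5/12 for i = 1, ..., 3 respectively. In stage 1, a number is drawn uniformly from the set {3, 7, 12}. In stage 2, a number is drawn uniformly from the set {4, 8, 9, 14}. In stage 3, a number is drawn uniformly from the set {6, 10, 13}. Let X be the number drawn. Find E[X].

E[X | stage 1] = (3+7+12)/3 = 22/3.
E[X | stage 2] = (4+8+9+14)/4 = 35/4.
E[X | stage 3] = (6+10+13)/3 = 29/3.
E[X] = (1/4)·(22/3) + (1/3)·(35/4) + (5/12)·(29/3) = 79/9.

79/9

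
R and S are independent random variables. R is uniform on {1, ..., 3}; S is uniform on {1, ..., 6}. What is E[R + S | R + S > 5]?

64/9

Outcomes with R + S > 5: (1,5), (1,6), (2,4), (2,5), (2,6), (3,3), (3,4), (3,5), (3,6), each with probability 1/18.
E[R + S | R + S > 5] = (6 + 7 + 6 + 7 + 8 + 6 + 7 + 8 + 9) / 9 = 64/9.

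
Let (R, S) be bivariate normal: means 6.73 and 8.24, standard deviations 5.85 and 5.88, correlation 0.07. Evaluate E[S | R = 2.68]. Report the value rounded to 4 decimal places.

7.9550

E[S | R=x] = μ_S + ρ(σ_S/σ_R)(x − μ_R) for jointly normal variables.
E[S | R=2.68] = 8.24 + (0.07)·(5.88/5.85)·(2.68 − (6.73)) = 8.24 + (0.070359)·(-4.05) = 7.9550.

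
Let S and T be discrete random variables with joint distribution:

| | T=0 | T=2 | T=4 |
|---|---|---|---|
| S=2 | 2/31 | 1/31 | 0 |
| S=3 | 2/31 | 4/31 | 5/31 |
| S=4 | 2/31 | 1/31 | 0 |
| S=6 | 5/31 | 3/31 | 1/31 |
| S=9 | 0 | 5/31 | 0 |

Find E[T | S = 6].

10/9

P(S = 6) = 9/31.
Σ T·P over the event = 0·(5/31) + 2·(3/31) + 4·(1/31) = 10/31.
E[T | S = 6] = (10/31) / (9/31) = 10/9.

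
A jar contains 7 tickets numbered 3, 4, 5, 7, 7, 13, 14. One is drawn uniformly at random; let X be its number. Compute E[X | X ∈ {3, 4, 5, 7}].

26/5

P(X ∈ {3, 4, 5, 7}) = 5/7.
Σ over the event: 3·1/7 + 4·1/7 + 5·1/7 + 7·2/7 = 26/7.
E[X | X ∈ {3, 4, 5, 7}] = (26/7) / (5/7) = 26/5.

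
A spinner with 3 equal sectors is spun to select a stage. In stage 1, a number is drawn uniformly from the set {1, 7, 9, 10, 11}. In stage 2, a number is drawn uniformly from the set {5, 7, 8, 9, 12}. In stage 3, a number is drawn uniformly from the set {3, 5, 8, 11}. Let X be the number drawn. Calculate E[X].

E[X | stage 1] = (1+7+9+10+11)/5 = 38/5.
E[X | stage 2] = (5+7+8+9+12)/5 = 41/5.
E[X | stage 3] = (3+5+8+11)/4 = 27/4.
By the law of total expectation,
E[X] = (1/3)·(38/5) + (1/3)·(41/5) + (1/3)·(27/4) = 451/60.

451/60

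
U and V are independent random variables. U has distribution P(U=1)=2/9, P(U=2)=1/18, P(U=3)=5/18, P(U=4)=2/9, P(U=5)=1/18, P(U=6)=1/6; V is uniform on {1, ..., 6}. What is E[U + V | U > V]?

P(U > V) = 7/18.
Summing (U+V)·P(x,y) over outcomes with U > V gives 95/36.
E[U + V | U > V] = (95/36) / (7/18) = 95/14.

95/14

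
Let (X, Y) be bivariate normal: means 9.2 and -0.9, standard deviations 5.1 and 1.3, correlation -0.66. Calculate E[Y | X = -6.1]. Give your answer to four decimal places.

The regression of Y on X has slope ρ·σ_Y/σ_X and passes through (μ_X, μ_Y).
E[Y | X=-6.1] = -0.9 + (-0.66)·(1.3/5.1)·(-6.1 − (9.2)) = -0.9 + (-0.168235)·(-15.3) = 1.6740.

1.6740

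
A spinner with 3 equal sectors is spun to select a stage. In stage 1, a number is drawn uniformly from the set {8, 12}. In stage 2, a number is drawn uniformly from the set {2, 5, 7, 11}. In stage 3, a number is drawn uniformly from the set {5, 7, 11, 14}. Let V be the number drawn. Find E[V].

E[V | stage 1] = (8+12)/2 = 10.
E[V | stage 2] = (2+5+7+11)/4 = 25/4.
E[V | stage 3] = (5+7+11+14)/4 = 37/4.
E[V] = (1/3)·(10) + (1/3)·(25/4) + (1/3)·(37/4) = 17/2.

17/2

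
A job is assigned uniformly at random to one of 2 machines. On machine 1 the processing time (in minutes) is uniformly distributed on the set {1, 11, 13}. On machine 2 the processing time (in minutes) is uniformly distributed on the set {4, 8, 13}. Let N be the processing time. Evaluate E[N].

E[N | machine 1] = (1+11+13)/3 = 25/3.
E[N | machine 2] = (4+8+13)/3 = 25/3.
By the law of total expectation,
E[N] = (1/2)·(25/3) + (1/2)·(25/3) = 25/3.

25/3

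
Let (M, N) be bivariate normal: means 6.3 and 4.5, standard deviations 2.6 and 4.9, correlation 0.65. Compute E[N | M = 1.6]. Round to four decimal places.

-1.2575

The regression of N on M has slope ρ·σ_N/σ_M and passes through (μ_M, μ_N).
E[N | M=1.6] = 4.5 + (0.65)·(4.9/2.6)·(1.6 − (6.3)) = 4.5 + (1.225)·(-4.7) = -1.2575.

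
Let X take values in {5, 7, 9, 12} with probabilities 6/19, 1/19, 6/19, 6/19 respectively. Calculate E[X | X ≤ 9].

P(X ≤ 9) = 13/19.
Σ over the event: 5·6/19 + 7·1/19 + 9·6/19 = 91/19.
E[X | X ≤ 9] = (91/19) / (13/19) = 7.

7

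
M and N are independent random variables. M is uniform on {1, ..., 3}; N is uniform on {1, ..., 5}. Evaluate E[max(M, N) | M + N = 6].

4

Outcomes with M + N = 6: (1,5), (2,4), (3,3), each with probability 1/15.
E[max(M, N) | M + N = 6] = (5 + 4 + 3) / 3 = 4.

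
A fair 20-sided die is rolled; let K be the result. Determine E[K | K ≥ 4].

12

P(K ≥ 4) = 17/20.
E[K | K ≥ 4] = (51/5) / (17/20) = 12.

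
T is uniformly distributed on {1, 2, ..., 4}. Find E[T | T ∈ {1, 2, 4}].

P(T ∈ {1, 2, 4}) = 3/4.
Σ over the event: 1·1/4 + 2·1/4 + 4·1/4 = 7/4.
E[T | T ∈ {1, 2, 4}] = (7/4) / (3/4) = 7/3.

7/3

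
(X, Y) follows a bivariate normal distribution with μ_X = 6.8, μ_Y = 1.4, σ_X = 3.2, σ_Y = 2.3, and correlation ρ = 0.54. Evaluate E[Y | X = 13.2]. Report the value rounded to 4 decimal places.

For a bivariate normal, E[Y | X=x] = μ_Y + ρ·(σ_Y/σ_X)·(x − μ_X).
E[Y | X=13.2] = 1.4 + (0.54)·(2.3/3.2)·(13.2 − (6.8)) = 1.4 + (0.38812)·(6.4) = 3.8840.

3.8840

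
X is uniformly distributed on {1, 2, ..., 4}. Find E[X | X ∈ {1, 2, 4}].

7/3

P(X ∈ {1, 2, 4}) = 3/4.
Σ over the event: 1·1/4 + 2·1/4 + 4·1/4 = 7/4.
E[X | X ∈ {1, 2, 4}] = (7/4) / (3/4) = 7/3.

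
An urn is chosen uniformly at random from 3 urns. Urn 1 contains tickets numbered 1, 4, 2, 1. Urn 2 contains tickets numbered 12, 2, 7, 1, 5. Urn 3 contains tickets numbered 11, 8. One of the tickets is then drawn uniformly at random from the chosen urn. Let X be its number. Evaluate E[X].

E[X | urn 1] = (1+4+2+1)/4 = 2.
E[X | urn 2] = (12+2+7+1+5)/5 = 27/5.
E[X | urn 3] = (11+8)/2 = 19/2.
By the law of total expectation,
E[X] = (1/3)·(2) + (1/3)·(27/5) + (1/3)·(19/2) = 169/30.

169/30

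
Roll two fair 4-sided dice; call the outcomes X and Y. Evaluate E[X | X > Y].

Outcomes with X > Y: (2,1), (3,1), (3,2), (4,1), (4,2), (4,3), each with probability 1/16.
E[X | X > Y] = (2 + 3 + 3 + 4 + 4 + 4) / 6 = 10/3.

10/3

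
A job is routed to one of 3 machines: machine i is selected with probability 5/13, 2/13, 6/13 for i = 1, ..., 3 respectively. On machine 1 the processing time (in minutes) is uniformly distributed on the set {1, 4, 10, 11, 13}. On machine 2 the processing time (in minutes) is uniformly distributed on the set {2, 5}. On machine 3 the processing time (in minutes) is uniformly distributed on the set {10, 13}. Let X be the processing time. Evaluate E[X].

E[X | machine 1] = (1+4+10+11+13)/5 = 39/5.
E[X | machine 2] = (2+5)/2 = 7/2.
E[X | machine 3] = (10+13)/2 = 23/2.
E[X] = (5/13)·(39/5) + (2/13)·(7/2) + (6/13)·(23/2) = 115/13.

115/13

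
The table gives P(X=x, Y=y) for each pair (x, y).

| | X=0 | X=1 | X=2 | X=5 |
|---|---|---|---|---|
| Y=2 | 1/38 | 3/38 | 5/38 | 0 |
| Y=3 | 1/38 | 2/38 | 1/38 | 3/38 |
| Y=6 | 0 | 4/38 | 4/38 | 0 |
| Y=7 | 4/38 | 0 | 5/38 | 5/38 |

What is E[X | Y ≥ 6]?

P(Y ≥ 6) = 11/19.
Summing X·P(X=x,Y=y) over the conditioning event gives 47/38.
E[X | Y ≥ 6] = (47/38) / (11/19) = 47/22.

47/22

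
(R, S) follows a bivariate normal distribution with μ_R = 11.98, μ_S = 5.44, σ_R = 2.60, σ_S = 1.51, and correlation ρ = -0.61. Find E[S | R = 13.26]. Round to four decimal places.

4.9865

E[S | R=x] = μ_S + ρ(σ_S/σ_R)(x − μ_R) for jointly normal variables.
E[S | R=13.26] = 5.44 + (-0.61)·(1.51/2.60)·(13.26 − (11.98)) = 5.44 + (-0.35427)·(1.28) = 4.9865.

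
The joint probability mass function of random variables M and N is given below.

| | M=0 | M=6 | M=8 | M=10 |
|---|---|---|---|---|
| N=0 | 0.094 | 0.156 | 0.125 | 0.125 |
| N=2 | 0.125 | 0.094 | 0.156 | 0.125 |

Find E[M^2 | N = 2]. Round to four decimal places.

P(N = 2) = 0.500.
Σ M^2·P over the event = 0·(0.125) + 36·(0.094) + 64·(0.156) + 100·(0.125) = 25.868.
E[M^2 | N = 2] = (25.868) / (0.500) = 51.7360.

51.7360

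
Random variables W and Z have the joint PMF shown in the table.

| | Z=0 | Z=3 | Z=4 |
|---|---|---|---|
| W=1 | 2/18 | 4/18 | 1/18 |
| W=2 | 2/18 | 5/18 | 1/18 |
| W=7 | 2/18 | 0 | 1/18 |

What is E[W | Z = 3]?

14/9

P(Z = 3) = 1/2.
Σ W·P over the event = 1·(4/18) + 2·(5/18) = 7/9.
E[W | Z = 3] = (7/9) / (1/2) = 14/9.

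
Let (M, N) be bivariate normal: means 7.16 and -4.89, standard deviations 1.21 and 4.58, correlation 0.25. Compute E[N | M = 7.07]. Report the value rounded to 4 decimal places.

-4.9752

The regression of N on M has slope ρ·σ_N/σ_M and passes through (μ_M, μ_N).
E[N | M=7.07] = -4.89 + (0.25)·(4.58/1.21)·(7.07 − (7.16)) = -4.89 + (0.94628)·(-0.09) = -4.9752.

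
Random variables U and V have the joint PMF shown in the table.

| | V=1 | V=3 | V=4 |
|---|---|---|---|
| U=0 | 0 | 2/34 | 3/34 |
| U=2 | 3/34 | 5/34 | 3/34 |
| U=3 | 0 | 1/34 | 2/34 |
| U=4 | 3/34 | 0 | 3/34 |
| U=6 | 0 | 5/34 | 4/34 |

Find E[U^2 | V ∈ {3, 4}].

P(V ∈ {3, 4}) = 14/17.
Summing U^2·P(U=x,V=y) over the conditioning event gives 431/34.
E[U^2 | V ∈ {3, 4}] = (431/34) / (14/17) = 431/28.

431/28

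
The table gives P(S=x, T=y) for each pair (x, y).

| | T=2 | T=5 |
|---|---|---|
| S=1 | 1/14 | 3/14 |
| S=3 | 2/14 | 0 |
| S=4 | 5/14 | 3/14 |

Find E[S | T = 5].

5/2

P(T = 5) = 3/7.
Σ S·P over the event = 1·(3/14) + 4·(3/14) = 15/14.
E[S | T = 5] = (15/14) / (3/7) = 5/2.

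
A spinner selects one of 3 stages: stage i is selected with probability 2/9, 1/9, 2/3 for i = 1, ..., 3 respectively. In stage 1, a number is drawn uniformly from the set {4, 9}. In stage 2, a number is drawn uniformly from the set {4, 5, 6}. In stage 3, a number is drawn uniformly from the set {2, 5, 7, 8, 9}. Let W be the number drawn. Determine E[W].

E[W | stage 1] = (4+9)/2 = 13/2.
E[W | stage 2] = (4+5+6)/3 = 5.
E[W | stage 3] = (2+5+7+8+9)/5 = 31/5.
E[W] = (2/9)·(13/2) + (1/9)·(5) + (2/3)·(31/5) = 92/15.

92/15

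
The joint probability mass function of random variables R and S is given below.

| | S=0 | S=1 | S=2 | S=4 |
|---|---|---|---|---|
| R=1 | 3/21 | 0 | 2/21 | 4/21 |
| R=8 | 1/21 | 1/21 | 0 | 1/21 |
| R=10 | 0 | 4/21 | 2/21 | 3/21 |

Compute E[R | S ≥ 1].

P(S ≥ 1) = 17/21.
Σ R·P over the event = 1·(2/21) + 1·(4/21) + 8·(1/21) + 8·(1/21) + 10·(4/21) + 10·(2/21) + 10·(3/21) = 16/3.
E[R | S ≥ 1] = (16/3) / (17/21) = 112/17.

112/17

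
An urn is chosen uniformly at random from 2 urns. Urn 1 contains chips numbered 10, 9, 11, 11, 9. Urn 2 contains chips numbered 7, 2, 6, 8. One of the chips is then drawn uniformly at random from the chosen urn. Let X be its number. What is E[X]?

E[X | urn 1] = (10+9+11+11+9)/5 = 10.
E[X | urn 2] = (7+2+6+8)/4 = 23/4.
By the law of total expectation,
E[X] = (1/2)·(10) + (1/2)·(23/4) = 63/8.

63/8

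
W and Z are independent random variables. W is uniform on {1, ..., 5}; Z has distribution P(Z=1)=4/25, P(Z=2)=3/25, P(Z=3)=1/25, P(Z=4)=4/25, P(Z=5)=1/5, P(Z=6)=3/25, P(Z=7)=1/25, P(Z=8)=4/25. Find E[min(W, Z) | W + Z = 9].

P(W + Z = 9) = 17/125.
Summing min(W,Z)·P(x,y) over outcomes with W + Z = 9 gives 51/125.
E[min(W, Z) | W + Z = 9] = (51/125) / (17/125) = 3.

3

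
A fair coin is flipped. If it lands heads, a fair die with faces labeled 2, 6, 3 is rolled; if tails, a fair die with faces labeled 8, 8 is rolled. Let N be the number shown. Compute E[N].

35/6

E[N | heads] = (2+6+3)/3 = 11/3.
E[N | tails] = (8+8)/2 = 8.
By the law of total expectation,
E[N] = (1/2)·(11/3) + (1/2)·(8) = 35/6.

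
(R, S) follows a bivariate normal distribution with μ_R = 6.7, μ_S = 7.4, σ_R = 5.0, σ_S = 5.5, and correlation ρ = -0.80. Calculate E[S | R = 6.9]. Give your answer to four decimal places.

E[S | R=x] = μ_S + ρ(σ_S/σ_R)(x − μ_R) for jointly normal variables.
E[S | R=6.9] = 7.4 + (-0.80)·(5.5/5.0)·(6.9 − (6.7)) = 7.4 + (-0.88)·(0.2) = 7.2240.

7.2240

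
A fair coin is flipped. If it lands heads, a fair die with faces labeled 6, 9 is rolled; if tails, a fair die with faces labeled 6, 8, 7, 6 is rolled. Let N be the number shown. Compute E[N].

E[N | heads] = (6+9)/2 = 15/2.
E[N | tails] = (6+8+7+6)/4 = 27/4.
By the law of total expectation,
E[N] = (1/2)·(15/2) + (1/2)·(27/4) = 57/8.

57/8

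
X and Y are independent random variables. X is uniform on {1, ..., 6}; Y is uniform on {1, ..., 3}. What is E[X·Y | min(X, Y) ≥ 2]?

P(min(X, Y) ≥ 2) = 5/9.
Summing XY·P(x,y) over outcomes with min(X, Y) ≥ 2 gives 50/9.
E[X·Y | min(X, Y) ≥ 2] = (50/9) / (5/9) = 10.

10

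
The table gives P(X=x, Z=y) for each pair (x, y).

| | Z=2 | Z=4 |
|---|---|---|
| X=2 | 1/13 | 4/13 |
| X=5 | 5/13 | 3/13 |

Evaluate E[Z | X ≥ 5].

11/4

P(X ≥ 5) = 8/13.
Summing Z·P(X=x,Z=y) over the conditioning event gives 22/13.
E[Z | X ≥ 5] = (22/13) / (8/13) = 11/4.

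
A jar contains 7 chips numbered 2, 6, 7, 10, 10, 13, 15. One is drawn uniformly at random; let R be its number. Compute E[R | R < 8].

P(R < 8) = 3/7.
Σ over the event: 2·1/7 + 6·1/7 + 7·1/7 = 15/7.
E[R | R < 8] = (15/7) / (3/7) = 5.

5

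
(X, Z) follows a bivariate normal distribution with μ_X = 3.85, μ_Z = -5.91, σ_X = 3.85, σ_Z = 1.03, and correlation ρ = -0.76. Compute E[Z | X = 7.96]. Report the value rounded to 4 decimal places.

The regression of Z on X has slope ρ·σ_Z/σ_X and passes through (μ_X, μ_Z).
E[Z | X=7.96] = -5.91 + (-0.76)·(1.03/3.85)·(7.96 − (3.85)) = -5.91 + (-0.203325)·(4.11) = -6.7457.

-6.7457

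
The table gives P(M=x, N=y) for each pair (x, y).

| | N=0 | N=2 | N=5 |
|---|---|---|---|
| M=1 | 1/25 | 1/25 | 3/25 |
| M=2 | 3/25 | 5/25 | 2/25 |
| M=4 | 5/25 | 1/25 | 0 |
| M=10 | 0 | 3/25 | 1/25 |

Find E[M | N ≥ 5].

17/6

P(N ≥ 5) = 6/25.
Σ M·P over the event = 1·(3/25) + 2·(2/25) + 10·(1/25) = 17/25.
E[M | N ≥ 5] = (17/25) / (6/25) = 17/6.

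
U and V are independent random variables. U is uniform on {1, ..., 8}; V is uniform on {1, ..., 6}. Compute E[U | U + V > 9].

20/3

P(U + V > 9) = 5/16.
Summing U·P(x,y) over outcomes with U + V > 9 gives 25/12.
E[U | U + V > 9] = (25/12) / (5/16) = 20/3.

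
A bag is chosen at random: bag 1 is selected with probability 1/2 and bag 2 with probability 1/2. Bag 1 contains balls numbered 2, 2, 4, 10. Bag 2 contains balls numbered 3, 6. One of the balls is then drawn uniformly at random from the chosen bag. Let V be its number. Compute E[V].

E[V | bag 1] = (2+2+4+10)/4 = 9/2.
E[V | bag 2] = (3+6)/2 = 9/2.
By the law of total expectation,
E[V] = (1/2)·(9/2) + (1/2)·(9/2) = 9/2.

9/2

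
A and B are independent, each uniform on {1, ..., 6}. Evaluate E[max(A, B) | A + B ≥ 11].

Outcomes with A + B ≥ 11: (5,6), (6,5), (6,6), each with probability 1/36.
E[max(A, B) | A + B ≥ 11] = (6 + 6 + 6) / 3 = 6.

6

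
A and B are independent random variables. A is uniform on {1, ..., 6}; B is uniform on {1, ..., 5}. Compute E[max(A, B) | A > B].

P(A > B) = 1/2.
Summing max(A,B)·P(x,y) over outcomes with A > B gives 7/3.
E[max(A, B) | A > B] = (7/3) / (1/2) = 14/3.

14/3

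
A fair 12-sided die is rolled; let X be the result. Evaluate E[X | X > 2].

Given X > 2, X is equally likely to be any of {3, 4, 5, 6, 7, 8, 9, 10, 11, 12}.
E[X | X > 2] = (3 + 4 + 5 + 6 + 7 + 8 + 9 + 10 + 11 + 12) / 10 = 15/2.

15/2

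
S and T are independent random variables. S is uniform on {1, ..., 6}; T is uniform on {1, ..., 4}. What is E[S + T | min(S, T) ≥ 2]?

P(min(S, T) ≥ 2) = 5/8.
Summing (S+T)·P(x,y) over outcomes with min(S, T) ≥ 2 gives 35/8.
E[S + T | min(S, T) ≥ 2] = (35/8) / (5/8) = 7.

7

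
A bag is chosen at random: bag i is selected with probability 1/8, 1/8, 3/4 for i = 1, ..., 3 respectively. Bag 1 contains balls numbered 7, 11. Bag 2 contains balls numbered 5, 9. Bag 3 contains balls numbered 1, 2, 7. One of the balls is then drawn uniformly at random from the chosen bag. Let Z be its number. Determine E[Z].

9/2

E[Z | bag 1] = (7+11)/2 = 9.
E[Z | bag 2] = (5+9)/2 = 7.
E[Z | bag 3] = (1+2+7)/3 = 10/3.
By the law of total expectation,
E[Z] = (1/8)·(9) + (1/8)·(7) + (3/4)·(10/3) = 9/2.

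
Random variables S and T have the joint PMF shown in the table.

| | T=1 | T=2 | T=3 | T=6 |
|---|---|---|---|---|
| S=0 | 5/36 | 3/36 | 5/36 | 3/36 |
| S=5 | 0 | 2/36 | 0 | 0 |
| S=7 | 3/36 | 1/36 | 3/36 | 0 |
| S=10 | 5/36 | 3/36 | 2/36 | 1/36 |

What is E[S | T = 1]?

71/13

P(T = 1) = 13/36.
Σ S·P over the event = 0·(5/36) + 7·(3/36) + 10·(5/36) = 71/36.
E[S | T = 1] = (71/36) / (13/36) = 71/13.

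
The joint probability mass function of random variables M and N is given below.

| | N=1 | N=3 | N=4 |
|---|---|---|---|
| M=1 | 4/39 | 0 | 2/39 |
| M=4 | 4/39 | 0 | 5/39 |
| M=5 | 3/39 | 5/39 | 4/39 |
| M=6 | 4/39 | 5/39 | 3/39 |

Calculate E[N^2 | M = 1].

P(M = 1) = 2/13.
Σ N^2·P over the event = 1·(4/39) + 16·(2/39) = 12/13.
E[N^2 | M = 1] = (12/13) / (2/13) = 6.

6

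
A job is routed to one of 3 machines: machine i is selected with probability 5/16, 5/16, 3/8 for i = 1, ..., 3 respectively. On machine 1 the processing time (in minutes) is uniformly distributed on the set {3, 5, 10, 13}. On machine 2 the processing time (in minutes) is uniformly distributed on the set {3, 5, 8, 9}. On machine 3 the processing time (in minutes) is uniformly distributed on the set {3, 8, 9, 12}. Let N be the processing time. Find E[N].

E[N | machine 1] = (3+5+10+13)/4 = 31/4.
E[N | machine 2] = (3+5+8+9)/4 = 25/4.
E[N | machine 3] = (3+8+9+12)/4 = 8.
E[N] = (5/16)·(31/4) + (5/16)·(25/4) + (3/8)·(8) = 59/8.

59/8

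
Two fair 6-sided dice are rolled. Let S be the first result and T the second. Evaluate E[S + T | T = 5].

17/2

Outcomes with T = 5: (1,5), (2,5), (3,5), (4,5), (5,5), (6,5), each with probability 1/36.
E[S + T | T = 5] = (6 + 7 + 8 + 9 + 10 + 11) / 6 = 17/2.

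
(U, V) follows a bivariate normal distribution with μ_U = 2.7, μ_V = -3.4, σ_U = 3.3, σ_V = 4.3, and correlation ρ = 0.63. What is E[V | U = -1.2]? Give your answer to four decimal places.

E[V | U=x] = μ_V + ρ(σ_V/σ_U)(x − μ_U) for jointly normal variables.
E[V | U=-1.2] = -3.4 + (0.63)·(4.3/3.3)·(-1.2 − (2.7)) = -3.4 + (0.82091)·(-3.9) = -6.6015.

-6.6015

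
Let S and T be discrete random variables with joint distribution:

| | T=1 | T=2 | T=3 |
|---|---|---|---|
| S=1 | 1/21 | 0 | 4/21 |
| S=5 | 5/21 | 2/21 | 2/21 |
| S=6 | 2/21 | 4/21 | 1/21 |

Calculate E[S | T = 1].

19/4

P(T = 1) = 8/21.
Σ S·P over the event = 1·(1/21) + 5·(5/21) + 6·(2/21) = 38/21.
E[S | T = 1] = (38/21) / (8/21) = 19/4.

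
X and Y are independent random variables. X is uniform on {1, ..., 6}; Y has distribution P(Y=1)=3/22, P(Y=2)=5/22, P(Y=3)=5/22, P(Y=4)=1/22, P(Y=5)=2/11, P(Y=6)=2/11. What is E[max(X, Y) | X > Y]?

65/14

P(X > Y) = 14/33.
Summing max(X,Y)·P(x,y) over outcomes with X > Y gives 65/33.
E[max(X, Y) | X > Y] = (65/33) / (14/33) = 65/14.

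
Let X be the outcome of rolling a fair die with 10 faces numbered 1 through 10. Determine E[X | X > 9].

10

Given X > 9, X is equally likely to be any of {10}.
E[X | X > 9] = (10) / 1 = 10.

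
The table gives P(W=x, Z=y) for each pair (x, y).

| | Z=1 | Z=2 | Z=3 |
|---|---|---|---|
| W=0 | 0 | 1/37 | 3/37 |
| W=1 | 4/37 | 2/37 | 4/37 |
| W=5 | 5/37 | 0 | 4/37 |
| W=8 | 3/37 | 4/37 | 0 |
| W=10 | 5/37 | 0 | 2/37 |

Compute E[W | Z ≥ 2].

P(Z ≥ 2) = 20/37.
Σ W·P over the event = 0·(1/37) + 0·(3/37) + 1·(2/37) + 1·(4/37) + 5·(4/37) + 8·(4/37) + 10·(2/37) = 78/37.
E[W | Z ≥ 2] = (78/37) / (20/37) = 39/10.

39/10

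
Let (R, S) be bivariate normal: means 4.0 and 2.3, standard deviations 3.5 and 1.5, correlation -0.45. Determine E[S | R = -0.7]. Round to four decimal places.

3.2064

For a bivariate normal, E[S | R=x] = μ_S + ρ·(σ_S/σ_R)·(x − μ_R).
E[S | R=-0.7] = 2.3 + (-0.45)·(1.5/3.5)·(-0.7 − (4.0)) = 2.3 + (-0.19286)·(-4.7) = 3.2064.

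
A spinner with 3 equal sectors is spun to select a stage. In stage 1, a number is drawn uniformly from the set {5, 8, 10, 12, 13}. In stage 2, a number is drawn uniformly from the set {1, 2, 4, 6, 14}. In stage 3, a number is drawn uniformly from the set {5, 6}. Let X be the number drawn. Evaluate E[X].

E[X | stage 1] = (5+8+10+12+13)/5 = 48/5.
E[X | stage 2] = (1+2+4+6+14)/5 = 27/5.
E[X | stage 3] = (5+6)/2 = 11/2.
By the law of total expectation,
E[X] = (1/3)·(48/5) + (1/3)·(27/5) + (1/3)·(11/2) = 41/6.

41/6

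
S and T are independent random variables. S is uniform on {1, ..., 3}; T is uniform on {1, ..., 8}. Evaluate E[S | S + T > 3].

44/21

P(S + T > 3) = 7/8.
Summing S·P(x,y) over outcomes with S + T > 3 gives 11/6.
E[S | S + T > 3] = (11/6) / (7/8) = 44/21.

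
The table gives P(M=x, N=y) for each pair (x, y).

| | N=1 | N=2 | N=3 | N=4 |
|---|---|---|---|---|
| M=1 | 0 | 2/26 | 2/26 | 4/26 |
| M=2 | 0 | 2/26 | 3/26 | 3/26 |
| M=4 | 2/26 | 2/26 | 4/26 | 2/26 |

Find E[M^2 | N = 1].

P(N = 1) = 1/13.
Σ M^2·P over the event = 16·(2/26) = 16/13.
E[M^2 | N = 1] = (16/13) / (1/13) = 16.

16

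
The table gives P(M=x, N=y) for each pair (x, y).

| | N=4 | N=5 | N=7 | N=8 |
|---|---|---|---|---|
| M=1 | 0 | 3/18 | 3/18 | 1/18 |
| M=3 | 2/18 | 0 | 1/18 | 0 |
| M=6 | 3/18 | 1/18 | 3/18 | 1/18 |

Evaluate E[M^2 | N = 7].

120/7

P(N = 7) = 7/18.
Σ M^2·P over the event = 1·(3/18) + 9·(1/18) + 36·(3/18) = 20/3.
E[M^2 | N = 7] = (20/3) / (7/18) = 120/7.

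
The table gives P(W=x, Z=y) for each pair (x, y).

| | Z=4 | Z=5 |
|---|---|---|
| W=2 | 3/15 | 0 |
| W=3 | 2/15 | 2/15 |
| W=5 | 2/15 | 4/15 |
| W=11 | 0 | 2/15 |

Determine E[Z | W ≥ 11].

P(W ≥ 11) = 2/15.
Σ Z·P over the event = 5·(2/15) = 2/3.
E[Z | W ≥ 11] = (2/3) / (2/15) = 5.

5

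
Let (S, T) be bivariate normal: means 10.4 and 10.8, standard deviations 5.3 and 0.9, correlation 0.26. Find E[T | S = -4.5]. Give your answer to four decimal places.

For a bivariate normal, E[T | S=x] = μ_T + ρ·(σ_T/σ_S)·(x − μ_S).
E[T | S=-4.5] = 10.8 + (0.26)·(0.9/5.3)·(-4.5 − (10.4)) = 10.8 + (0.044151)·(-14.9) = 10.1422.

10.1422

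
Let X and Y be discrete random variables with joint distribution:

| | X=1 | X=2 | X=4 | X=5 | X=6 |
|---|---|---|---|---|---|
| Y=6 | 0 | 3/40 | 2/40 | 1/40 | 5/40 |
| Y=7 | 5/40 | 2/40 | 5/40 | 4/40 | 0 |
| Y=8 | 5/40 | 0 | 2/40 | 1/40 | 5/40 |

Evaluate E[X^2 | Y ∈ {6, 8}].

P(Y ∈ {6, 8}) = 3/5.
Σ X^2·P over the event = 1·(5/40) + 4·(3/40) + 16·(2/40) + 16·(2/40) + 25·(1/40) + 25·(1/40) + 36·(5/40) + 36·(5/40) = 491/40.
E[X^2 | Y ∈ {6, 8}] = (491/40) / (3/5) = 491/24.

491/24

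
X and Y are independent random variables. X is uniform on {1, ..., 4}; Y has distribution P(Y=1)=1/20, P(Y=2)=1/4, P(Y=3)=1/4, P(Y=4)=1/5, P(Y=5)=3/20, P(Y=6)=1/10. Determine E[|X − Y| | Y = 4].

P(Y = 4) = 1/5.
Summing |X−Y|·P(x,y) over outcomes with Y = 4 gives 3/10.
E[|X − Y| | Y = 4] = (3/10) / (1/5) = 3/2.

3/2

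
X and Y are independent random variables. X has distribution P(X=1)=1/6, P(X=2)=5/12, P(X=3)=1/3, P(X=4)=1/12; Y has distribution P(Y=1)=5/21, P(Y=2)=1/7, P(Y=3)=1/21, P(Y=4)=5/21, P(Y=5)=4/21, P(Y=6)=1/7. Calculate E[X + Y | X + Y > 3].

P(X + Y > 3) = 211/252.
Summing (X+Y)·P(x,y) over outcomes with X + Y > 3 gives 1339/252.
E[X + Y | X + Y > 3] = (1339/252) / (211/252) = 1339/211.

1339/211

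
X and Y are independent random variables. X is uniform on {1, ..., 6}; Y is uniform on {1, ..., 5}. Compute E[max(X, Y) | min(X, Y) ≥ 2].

9/2

P(min(X, Y) ≥ 2) = 2/3.
Summing max(X,Y)·P(x,y) over outcomes with min(X, Y) ≥ 2 gives 3.
E[max(X, Y) | min(X, Y) ≥ 2] = (3) / (2/3) = 9/2.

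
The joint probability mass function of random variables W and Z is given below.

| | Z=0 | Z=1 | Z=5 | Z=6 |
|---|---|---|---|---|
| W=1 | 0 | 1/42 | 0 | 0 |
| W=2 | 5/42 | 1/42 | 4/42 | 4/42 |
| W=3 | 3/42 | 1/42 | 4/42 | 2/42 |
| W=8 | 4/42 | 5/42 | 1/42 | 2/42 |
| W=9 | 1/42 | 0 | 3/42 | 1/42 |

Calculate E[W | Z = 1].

23/4

P(Z = 1) = 4/21.
Σ W·P over the event = 1·(1/42) + 2·(1/42) + 3·(1/42) + 8·(5/42) = 23/21.
E[W | Z = 1] = (23/21) / (4/21) = 23/4.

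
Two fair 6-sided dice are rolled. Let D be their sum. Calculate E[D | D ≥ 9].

10

P(D ≥ 9) = 5/18.
Σ over the event: 9·1/9 + 10·1/12 + 11·1/18 + 12·1/36 = 25/9.
E[D | D ≥ 9] = (25/9) / (5/18) = 10.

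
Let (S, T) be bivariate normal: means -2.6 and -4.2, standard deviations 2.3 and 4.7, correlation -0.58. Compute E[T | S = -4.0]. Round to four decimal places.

E[T | S=x] = μ_T + ρ(σ_T/σ_S)(x − μ_S) for jointly normal variables.
E[T | S=-4.0] = -4.2 + (-0.58)·(4.7/2.3)·(-4.0 − (-2.6)) = -4.2 + (-1.1852)·(-1.4) = -2.5407.

-2.5407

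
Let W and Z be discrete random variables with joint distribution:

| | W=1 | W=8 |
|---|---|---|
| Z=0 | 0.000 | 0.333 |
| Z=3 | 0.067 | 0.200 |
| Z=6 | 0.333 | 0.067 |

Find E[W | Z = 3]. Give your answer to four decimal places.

6.2434

P(Z = 3) = 0.267.
Σ W·P over the event = 1·(0.067) + 8·(0.200) = 1.667.
E[W | Z = 3] = (1.667) / (0.267) = 6.2434.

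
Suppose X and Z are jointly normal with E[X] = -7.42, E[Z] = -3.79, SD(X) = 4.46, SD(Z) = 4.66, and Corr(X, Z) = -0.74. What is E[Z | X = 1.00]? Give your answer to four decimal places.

-10.3002

E[Z | X=x] = μ_Z + ρ(σ_Z/σ_X)(x − μ_X) for jointly normal variables.
E[Z | X=1.00] = -3.79 + (-0.74)·(4.66/4.46)·(1.00 − (-7.42)) = -3.79 + (-0.77318)·(8.42) = -10.3002.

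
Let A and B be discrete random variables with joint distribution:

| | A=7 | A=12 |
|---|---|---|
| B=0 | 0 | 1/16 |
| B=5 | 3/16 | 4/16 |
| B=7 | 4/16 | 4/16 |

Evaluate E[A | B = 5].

69/7

P(B = 5) = 7/16.
Σ A·P over the event = 7·(3/16) + 12·(4/16) = 69/16.
E[A | B = 5] = (69/16) / (7/16) = 69/7.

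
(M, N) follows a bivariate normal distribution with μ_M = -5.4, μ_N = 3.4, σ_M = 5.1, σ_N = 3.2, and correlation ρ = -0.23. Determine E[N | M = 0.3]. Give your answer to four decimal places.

2.5774

E[N | M=x] = μ_N + ρ(σ_N/σ_M)(x − μ_M) for jointly normal variables.
E[N | M=0.3] = 3.4 + (-0.23)·(3.2/5.1)·(0.3 − (-5.4)) = 3.4 + (-0.14431)·(5.7) = 2.5774.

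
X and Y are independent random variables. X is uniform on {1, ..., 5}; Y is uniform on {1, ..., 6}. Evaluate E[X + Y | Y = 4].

7

Outcomes with Y = 4: (1,4), (2,4), (3,4), (4,4), (5,4), each with probability 1/30.
E[X + Y | Y = 4] = (5 + 6 + 7 + 8 + 9) / 5 = 7.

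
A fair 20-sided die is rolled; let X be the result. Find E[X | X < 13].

13/2

Given X < 13, X is equally likely to be any of {1, 2, 3, 4, 5, 6, 7, 8, 9, 10, 11, 12}.
E[X | X < 13] = (1 + 2 + 3 + 4 + 5 + 6 + 7 + 8 + 9 + 10 + 11 + 12) / 12 = 13/2.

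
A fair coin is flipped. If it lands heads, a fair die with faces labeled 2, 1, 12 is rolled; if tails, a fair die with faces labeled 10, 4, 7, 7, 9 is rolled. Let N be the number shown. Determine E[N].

E[N | heads] = (2+1+12)/3 = 5.
E[N | tails] = (10+4+7+7+9)/5 = 37/5.
By the law of total expectation,
E[N] = (1/2)·(5) + (1/2)·(37/5) = 31/5.

31/5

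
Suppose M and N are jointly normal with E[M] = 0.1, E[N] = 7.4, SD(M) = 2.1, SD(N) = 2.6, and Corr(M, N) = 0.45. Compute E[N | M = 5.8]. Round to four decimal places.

10.5757

The regression of N on M has slope ρ·σ_N/σ_M and passes through (μ_M, μ_N).
E[N | M=5.8] = 7.4 + (0.45)·(2.6/2.1)·(5.8 − (0.1)) = 7.4 + (0.55714)·(5.7) = 10.5757.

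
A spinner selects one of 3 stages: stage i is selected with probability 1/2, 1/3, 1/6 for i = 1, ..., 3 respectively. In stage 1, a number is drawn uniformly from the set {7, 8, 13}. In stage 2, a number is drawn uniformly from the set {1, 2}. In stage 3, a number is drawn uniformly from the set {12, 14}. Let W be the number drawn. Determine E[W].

E[W | stage 1] = (7+8+13)/3 = 28/3.
E[W | stage 2] = (1+2)/2 = 3/2.
E[W | stage 3] = (12+14)/2 = 13.
By the law of total expectation,
E[W] = (1/2)·(28/3) + (1/3)·(3/2) + (1/6)·(13) = 22/3.

22/3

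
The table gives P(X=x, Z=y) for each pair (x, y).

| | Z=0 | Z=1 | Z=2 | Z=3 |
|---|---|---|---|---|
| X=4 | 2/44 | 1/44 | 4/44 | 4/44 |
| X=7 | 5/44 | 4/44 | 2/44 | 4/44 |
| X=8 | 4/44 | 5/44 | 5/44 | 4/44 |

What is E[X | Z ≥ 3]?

19/3

P(Z ≥ 3) = 3/11.
Σ X·P over the event = 4·(4/44) + 7·(4/44) + 8·(4/44) = 19/11.
E[X | Z ≥ 3] = (19/11) / (3/11) = 19/3.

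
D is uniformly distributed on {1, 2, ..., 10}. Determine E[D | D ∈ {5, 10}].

P(D ∈ {5, 10}) = 1/5.
Σ over the event: 5·1/10 + 10·1/10 = 3/2.
E[D | D ∈ {5, 10}] = (3/2) / (1/5) = 15/2.

15/2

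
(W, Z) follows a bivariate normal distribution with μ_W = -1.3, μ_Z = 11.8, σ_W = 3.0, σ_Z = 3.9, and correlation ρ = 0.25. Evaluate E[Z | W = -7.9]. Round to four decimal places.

The regression of Z on W has slope ρ·σ_Z/σ_W and passes through (μ_W, μ_Z).
E[Z | W=-7.9] = 11.8 + (0.25)·(3.9/3.0)·(-7.9 − (-1.3)) = 11.8 + (0.325)·(-6.6) = 9.6550.

9.6550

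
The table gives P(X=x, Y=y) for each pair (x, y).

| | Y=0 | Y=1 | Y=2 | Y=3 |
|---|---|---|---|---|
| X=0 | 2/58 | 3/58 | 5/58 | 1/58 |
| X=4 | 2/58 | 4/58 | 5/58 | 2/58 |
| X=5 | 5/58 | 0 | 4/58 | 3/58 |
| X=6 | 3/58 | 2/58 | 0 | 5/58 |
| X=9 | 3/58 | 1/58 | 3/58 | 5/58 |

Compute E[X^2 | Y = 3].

P(Y = 3) = 8/29.
Σ X^2·P over the event = 0·(1/58) + 16·(2/58) + 25·(3/58) + 36·(5/58) + 81·(5/58) = 346/29.
E[X^2 | Y = 3] = (346/29) / (8/29) = 173/4.

173/4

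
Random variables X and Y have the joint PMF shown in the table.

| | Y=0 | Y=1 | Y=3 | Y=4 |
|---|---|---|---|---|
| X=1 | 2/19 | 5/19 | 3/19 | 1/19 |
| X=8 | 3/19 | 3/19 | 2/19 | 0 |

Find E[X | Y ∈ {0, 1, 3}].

P(Y ∈ {0, 1, 3}) = 18/19.
Σ X·P over the event = 1·(2/19) + 1·(5/19) + 1·(3/19) + 8·(3/19) + 8·(3/19) + 8·(2/19) = 74/19.
E[X | Y ∈ {0, 1, 3}] = (74/19) / (18/19) = 37/9.

37/9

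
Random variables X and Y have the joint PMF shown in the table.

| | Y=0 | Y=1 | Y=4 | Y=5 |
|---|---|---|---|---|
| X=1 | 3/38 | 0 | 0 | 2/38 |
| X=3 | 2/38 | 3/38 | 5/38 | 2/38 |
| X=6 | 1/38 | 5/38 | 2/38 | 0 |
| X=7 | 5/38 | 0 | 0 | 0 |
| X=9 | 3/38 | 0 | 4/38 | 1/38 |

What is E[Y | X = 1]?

P(X = 1) = 5/38.
Σ Y·P over the event = 0·(3/38) + 5·(2/38) = 5/19.
E[Y | X = 1] = (5/19) / (5/38) = 2.

2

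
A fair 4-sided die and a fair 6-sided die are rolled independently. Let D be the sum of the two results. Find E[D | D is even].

6

P(D is even) = 1/2.
Σ over the event: 2·1/24 + 4·1/8 + 6·1/6 + 8·1/8 + 10·1/24 = 3.
E[D | D is even] = (3) / (1/2) = 6.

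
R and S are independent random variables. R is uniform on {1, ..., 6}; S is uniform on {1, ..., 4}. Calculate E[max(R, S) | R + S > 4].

9/2

P(R + S > 4) = 3/4.
Summing max(R,S)·P(x,y) over outcomes with R + S > 4 gives 27/8.
E[max(R, S) | R + S > 4] = (27/8) / (3/4) = 9/2.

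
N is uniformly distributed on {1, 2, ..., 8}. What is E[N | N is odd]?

4

Given N is odd, N is equally likely to be any of {1, 3, 5, 7}.
E[N | N is odd] = (1 + 3 + 5 + 7) / 4 = 4.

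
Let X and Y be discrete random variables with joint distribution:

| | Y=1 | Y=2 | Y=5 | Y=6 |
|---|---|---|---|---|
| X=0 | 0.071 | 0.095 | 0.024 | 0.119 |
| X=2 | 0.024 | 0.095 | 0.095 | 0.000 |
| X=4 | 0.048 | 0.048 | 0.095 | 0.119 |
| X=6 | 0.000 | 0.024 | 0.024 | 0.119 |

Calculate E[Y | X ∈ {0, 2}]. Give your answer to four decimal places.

P(X ∈ {0, 2}) = 0.523.
Σ Y·P over the event = 1·(0.071) + 2·(0.095) + 5·(0.024) + 6·(0.119) + 1·(0.024) + 2·(0.095) + 5·(0.095) = 1.784.
E[Y | X ∈ {0, 2}] = (1.784) / (0.523) = 3.4111.

3.4111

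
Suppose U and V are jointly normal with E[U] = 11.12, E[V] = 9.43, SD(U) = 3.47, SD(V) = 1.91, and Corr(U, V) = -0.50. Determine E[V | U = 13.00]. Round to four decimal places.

8.9126

The regression of V on U has slope ρ·σ_V/σ_U and passes through (μ_U, μ_V).
E[V | U=13.00] = 9.43 + (-0.50)·(1.91/3.47)·(13.00 − (11.12)) = 9.43 + (-0.27522)·(1.88) = 8.9126.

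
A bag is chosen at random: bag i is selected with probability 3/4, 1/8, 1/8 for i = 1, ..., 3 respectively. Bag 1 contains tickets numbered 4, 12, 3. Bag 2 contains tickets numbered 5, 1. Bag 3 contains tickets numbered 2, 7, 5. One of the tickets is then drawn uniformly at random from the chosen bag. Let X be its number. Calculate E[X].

137/24

E[X | bag 1] = (4+12+3)/3 = 19/3.
E[X | bag 2] = (5+1)/2 = 3.
E[X | bag 3] = (2+7+5)/3 = 14/3.
By the law of total expectation,
E[X] = (3/4)·(19/3) + (1/8)·(3) + (1/8)·(14/3) = 137/24.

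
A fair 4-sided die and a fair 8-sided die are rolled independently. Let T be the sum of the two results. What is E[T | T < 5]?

10/3

P(T < 5) = 3/16.
Σ over the event: 2·1/32 + 3·1/16 + 4·3/32 = 5/8.
E[T | T < 5] = (5/8) / (3/16) = 10/3.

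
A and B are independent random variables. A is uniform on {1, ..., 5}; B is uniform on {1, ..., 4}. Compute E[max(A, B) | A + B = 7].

13/3

P(A + B = 7) = 3/20.
Summing max(A,B)·P(x,y) over outcomes with A + B = 7 gives 13/20.
E[max(A, B) | A + B = 7] = (13/20) / (3/20) = 13/3.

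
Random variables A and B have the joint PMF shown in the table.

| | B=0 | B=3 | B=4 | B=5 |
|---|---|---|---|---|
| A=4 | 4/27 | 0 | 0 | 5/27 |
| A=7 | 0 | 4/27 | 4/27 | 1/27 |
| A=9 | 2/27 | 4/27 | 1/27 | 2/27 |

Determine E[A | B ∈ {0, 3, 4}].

P(B ∈ {0, 3, 4}) = 19/27.
Σ A·P over the event = 4·(4/27) + 7·(4/27) + 7·(4/27) + 9·(2/27) + 9·(4/27) + 9·(1/27) = 5.
E[A | B ∈ {0, 3, 4}] = (5) / (19/27) = 135/19.

135/19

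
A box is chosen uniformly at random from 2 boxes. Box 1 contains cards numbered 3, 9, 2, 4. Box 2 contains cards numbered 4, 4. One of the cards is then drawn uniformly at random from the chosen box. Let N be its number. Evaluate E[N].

17/4

E[N | box 1] = (3+9+2+4)/4 = 9/2.
E[N | box 2] = (4+4)/2 = 4.
E[N] = (1/2)·(9/2) + (1/2)·(4) = 17/4.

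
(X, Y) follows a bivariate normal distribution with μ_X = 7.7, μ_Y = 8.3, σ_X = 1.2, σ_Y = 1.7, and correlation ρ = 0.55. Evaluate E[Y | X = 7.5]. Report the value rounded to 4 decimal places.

The regression of Y on X has slope ρ·σ_Y/σ_X and passes through (μ_X, μ_Y).
E[Y | X=7.5] = 8.3 + (0.55)·(1.7/1.2)·(7.5 − (7.7)) = 8.3 + (0.77917)·(-0.2) = 8.1442.

8.1442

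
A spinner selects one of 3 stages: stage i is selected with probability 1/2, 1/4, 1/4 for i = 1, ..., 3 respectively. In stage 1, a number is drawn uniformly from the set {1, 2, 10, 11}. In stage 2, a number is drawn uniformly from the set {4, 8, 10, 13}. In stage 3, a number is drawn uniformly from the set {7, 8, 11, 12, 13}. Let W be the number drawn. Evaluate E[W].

E[W | stage 1] = (1+2+10+11)/4 = 6.
E[W | stage 2] = (4+8+10+13)/4 = 35/4.
E[W | stage 3] = (7+8+11+12+13)/5 = 51/5.
By the law of total expectation,
E[W] = (1/2)·(6) + (1/4)·(35/4) + (1/4)·(51/5) = 619/80.

619/80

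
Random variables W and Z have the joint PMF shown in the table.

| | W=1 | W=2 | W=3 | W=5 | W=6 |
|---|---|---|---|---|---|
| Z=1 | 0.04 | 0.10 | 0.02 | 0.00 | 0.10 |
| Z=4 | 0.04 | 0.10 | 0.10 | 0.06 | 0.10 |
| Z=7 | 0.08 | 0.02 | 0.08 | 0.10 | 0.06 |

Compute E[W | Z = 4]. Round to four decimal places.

3.6000

P(Z = 4) = 0.40.
Summing W·P(W=x,Z=y) over the conditioning event gives 1.44.
E[W | Z = 4] = (1.44) / (0.40) = 3.6000.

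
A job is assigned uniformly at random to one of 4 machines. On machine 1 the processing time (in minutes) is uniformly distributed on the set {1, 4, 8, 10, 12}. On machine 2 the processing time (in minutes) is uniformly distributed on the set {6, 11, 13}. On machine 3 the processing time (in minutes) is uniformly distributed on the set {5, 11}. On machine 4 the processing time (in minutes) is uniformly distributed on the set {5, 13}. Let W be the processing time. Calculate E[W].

E[W | machine 1] = (1+4+8+10+12)/5 = 7.
E[W | machine 2] = (6+11+13)/3 = 10.
E[W | machine 3] = (5+11)/2 = 8.
E[W | machine 4] = (5+13)/2 = 9.
By the law of total expectation,
E[W] = (1/4)·(7) + (1/4)·(10) + (1/4)·(8) + (1/4)·(9) = 17/2.

17/2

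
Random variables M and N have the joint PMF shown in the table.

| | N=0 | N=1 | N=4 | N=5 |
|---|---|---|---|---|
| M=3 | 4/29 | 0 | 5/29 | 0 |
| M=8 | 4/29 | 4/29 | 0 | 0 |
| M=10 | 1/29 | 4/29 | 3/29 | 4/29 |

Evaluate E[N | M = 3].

P(M = 3) = 9/29.
Σ N·P over the event = 0·(4/29) + 4·(5/29) = 20/29.
E[N | M = 3] = (20/29) / (9/29) = 20/9.

20/9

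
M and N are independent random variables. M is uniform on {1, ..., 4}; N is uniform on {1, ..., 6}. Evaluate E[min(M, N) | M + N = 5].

3/2

Outcomes with M + N = 5: (1,4), (2,3), (3,2), (4,1), each with probability 1/24.
E[min(M, N) | M + N = 5] = (1 + 2 + 2 + 1) / 4 = 3/2.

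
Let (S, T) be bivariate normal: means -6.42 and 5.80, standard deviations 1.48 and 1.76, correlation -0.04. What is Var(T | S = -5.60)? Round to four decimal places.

The conditional variance in a bivariate normal is σ_T²(1 − ρ²), independent of x.
Var(T | S=-5.60) = (1.76)²·(1 − (-0.04)²) = 3.0976·0.9984 = 3.0926.

3.0926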